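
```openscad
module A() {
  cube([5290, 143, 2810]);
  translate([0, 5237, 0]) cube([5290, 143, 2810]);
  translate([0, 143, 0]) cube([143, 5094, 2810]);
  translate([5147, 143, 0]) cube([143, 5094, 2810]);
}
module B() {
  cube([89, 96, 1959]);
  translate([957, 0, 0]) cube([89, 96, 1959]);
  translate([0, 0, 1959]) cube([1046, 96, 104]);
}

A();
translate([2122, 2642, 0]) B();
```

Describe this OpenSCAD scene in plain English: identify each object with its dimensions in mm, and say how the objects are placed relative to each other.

A is a box-shaped house frame (walls only): outside footprint 5290×5380 mm, wall height 2810 mm, wall thickness 143 mm. The two y-facing walls run the full x-width; the two x-facing walls fit between the inner faces of the y-facing walls.

B is a door frame. The clear opening is 868 mm wide and 1959 mm high. Two 89 mm wide jambs, 96 mm deep, stand either side of the opening from the floor to the top of the opening. A 104 mm thick head sits across the top of both jambs, spanning the full outside width of the frame.

The door frame sits inside the house frame, centred.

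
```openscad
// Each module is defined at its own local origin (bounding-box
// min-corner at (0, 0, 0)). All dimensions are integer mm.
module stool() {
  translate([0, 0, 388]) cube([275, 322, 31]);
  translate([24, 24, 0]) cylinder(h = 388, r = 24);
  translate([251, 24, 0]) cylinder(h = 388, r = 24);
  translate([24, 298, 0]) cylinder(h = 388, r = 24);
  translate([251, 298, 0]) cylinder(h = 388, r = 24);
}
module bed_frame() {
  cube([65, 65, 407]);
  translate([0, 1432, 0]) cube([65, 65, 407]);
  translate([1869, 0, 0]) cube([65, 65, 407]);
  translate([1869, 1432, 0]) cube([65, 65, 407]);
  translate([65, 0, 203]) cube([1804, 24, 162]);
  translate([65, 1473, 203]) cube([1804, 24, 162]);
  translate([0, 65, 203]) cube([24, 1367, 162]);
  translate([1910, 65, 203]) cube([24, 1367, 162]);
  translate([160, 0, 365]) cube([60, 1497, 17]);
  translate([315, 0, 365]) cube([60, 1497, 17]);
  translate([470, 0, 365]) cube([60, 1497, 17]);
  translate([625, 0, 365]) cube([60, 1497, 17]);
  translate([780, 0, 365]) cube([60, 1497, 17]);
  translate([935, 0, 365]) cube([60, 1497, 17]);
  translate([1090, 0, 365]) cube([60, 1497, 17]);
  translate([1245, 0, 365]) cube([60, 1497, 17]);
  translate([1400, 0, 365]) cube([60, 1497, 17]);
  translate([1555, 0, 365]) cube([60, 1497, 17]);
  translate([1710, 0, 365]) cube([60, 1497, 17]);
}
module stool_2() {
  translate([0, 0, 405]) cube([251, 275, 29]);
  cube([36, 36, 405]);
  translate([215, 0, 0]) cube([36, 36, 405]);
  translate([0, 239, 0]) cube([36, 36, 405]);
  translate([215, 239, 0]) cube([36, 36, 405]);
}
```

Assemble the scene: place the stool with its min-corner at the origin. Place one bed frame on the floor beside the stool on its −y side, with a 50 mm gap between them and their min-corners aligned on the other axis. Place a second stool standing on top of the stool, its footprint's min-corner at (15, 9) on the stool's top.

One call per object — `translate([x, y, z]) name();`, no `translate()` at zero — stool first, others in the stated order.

stool();
translate([0, -1547, 0]) bed_frame();
translate([15, 9, 419]) stool_2();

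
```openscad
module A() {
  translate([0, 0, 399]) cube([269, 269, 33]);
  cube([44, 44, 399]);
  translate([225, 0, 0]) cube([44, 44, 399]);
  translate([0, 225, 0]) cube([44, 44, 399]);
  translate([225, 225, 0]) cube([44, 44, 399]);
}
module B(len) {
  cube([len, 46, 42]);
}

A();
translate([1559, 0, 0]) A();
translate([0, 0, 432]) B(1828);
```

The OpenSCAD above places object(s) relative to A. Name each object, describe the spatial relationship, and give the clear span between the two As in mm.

A is a stool. B is a beam. A beam spans the tops of two stools. The clear span between the two stools is 1290 mm.

Second stool starts at x = 1559; first ends at x = 269; clear span = 1559 − 269 = 1290 mm.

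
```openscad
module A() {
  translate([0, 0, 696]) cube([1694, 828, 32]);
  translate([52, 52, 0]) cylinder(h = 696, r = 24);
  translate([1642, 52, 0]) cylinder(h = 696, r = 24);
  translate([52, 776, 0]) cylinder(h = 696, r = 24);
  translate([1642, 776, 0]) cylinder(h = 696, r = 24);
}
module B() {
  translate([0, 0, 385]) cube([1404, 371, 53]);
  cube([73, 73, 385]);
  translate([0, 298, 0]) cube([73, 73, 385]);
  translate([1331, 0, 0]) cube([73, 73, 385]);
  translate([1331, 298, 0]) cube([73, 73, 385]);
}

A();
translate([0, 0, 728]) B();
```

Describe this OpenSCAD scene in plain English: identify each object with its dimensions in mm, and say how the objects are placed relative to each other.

A is a table with a 1694×828 mm rectangular top, 32 mm thick, top surface at z = 728 mm, supported by four round legs of 48 mm diameter, each leg's bounding box inset 28 mm from the nearest pair of top edges, running from the floor.

B is a bench: a 1404×371 mm seat slab, 53 mm thick, top at z = 438 mm, on four 73×73 mm square legs flush with the seat corners and standing on z = 0.

The bench is on top of the table.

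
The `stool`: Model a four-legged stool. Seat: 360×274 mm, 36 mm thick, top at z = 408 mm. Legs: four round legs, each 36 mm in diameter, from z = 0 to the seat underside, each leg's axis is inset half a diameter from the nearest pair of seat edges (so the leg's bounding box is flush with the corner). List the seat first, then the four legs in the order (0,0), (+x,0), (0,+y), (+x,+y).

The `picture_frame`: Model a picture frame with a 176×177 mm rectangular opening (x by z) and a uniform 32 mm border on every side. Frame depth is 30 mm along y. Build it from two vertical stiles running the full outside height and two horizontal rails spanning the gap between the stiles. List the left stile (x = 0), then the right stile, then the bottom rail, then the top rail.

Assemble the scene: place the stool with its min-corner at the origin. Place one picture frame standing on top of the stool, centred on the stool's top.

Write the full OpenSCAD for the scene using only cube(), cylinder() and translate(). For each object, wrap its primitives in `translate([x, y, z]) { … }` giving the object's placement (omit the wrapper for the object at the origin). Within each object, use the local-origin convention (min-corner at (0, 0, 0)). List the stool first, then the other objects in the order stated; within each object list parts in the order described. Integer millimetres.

translate([0, 0, 372]) cube([360, 274, 36]);
translate([18, 18, 0]) cylinder(h = 372, r = 18);
translate([342, 18, 0]) cylinder(h = 372, r = 18);
translate([18, 256, 0]) cylinder(h = 372, r = 18);
translate([342, 256, 0]) cylinder(h = 372, r = 18);
translate([60, 122, 408]) {
  cube([32, 30, 241]);
  translate([208, 0, 0]) cube([32, 30, 241]);
  translate([32, 0, 0]) cube([176, 30, 32]);
  translate([32, 0, 209]) cube([176, 30, 32]);
}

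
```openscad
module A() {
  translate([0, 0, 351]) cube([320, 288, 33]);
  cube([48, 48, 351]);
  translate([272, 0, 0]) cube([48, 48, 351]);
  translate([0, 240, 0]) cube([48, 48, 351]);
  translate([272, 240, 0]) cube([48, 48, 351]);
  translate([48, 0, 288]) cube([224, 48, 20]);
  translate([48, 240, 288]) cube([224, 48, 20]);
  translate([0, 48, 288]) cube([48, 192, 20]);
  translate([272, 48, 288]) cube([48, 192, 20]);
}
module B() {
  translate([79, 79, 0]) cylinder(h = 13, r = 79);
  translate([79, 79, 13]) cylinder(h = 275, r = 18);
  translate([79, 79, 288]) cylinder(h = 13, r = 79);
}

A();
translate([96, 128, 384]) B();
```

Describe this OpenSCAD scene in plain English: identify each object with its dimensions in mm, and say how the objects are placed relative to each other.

A is a simple wooden stool: a rectangular seat 320 mm (x) by 288 mm (y), 33 mm thick, top face at z = 384 mm, on four square legs, each 48×48 mm in cross-section. The legs rest on z = 0, each flush with a corner of the seat. Four stretchers, 48 mm wide and 20 mm tall, connect adjacent legs with their undersides at z = 288 mm, each running between the inner faces of the legs it joins and aligned with the legs' outer faces on the other axis.

B is a spool: two coaxial disc flanges of radius 79 mm and thickness 13 mm, joined by a core cylinder of radius 18 mm and height 275 mm. The lower flange rests on z = 0 and the three cylinders share a vertical axis.

The spool is on top of the stool.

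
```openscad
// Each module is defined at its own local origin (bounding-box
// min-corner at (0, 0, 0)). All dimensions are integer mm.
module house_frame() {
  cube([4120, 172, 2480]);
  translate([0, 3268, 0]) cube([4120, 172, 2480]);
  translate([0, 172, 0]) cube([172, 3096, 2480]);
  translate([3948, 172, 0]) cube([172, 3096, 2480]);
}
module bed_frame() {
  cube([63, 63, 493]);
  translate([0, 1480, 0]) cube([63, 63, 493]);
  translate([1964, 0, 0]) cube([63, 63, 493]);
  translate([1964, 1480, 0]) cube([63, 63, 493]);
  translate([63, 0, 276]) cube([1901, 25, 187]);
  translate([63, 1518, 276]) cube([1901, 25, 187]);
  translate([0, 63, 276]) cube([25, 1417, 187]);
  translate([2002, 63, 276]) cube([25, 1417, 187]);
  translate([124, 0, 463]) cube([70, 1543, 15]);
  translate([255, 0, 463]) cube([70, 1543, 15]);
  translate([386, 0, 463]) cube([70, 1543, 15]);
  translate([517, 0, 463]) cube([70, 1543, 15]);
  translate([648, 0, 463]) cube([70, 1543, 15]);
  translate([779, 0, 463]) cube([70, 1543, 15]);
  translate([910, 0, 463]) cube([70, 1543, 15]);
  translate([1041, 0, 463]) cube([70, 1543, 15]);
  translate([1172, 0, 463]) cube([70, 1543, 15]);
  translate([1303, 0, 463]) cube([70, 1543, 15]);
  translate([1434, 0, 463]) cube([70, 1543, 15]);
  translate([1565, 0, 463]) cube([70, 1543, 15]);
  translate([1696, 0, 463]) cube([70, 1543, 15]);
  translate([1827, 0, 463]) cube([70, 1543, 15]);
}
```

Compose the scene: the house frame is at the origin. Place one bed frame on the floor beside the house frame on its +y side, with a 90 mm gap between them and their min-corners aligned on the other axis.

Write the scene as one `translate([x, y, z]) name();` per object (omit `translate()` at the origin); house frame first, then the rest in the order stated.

house_frame();
translate([0, 3530, 0]) bed_frame();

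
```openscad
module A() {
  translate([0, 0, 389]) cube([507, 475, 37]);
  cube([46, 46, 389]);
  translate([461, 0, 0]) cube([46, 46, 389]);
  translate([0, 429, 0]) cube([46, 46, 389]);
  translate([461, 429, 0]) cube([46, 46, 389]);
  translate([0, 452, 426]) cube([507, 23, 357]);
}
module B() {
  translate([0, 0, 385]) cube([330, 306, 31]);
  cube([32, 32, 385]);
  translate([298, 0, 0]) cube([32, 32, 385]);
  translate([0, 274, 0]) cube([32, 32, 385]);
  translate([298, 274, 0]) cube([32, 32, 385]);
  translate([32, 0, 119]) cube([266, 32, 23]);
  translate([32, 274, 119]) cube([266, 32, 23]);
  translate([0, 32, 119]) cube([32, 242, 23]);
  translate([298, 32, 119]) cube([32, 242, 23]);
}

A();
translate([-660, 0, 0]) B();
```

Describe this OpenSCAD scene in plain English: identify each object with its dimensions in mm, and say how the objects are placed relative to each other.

A is a chair. The seat is a 507×475×37 mm slab with its top at z = 426 mm, on four 46×46 mm corner legs (flush with the seat edges, standing on z = 0). A flat backrest 23 mm thick, 357 mm tall, spans the full seat width and rises from the seat top along its +y edge, rear face flush with the rear of the seat.

B is a simple wooden stool: a rectangular seat 330 mm (x) by 306 mm (y), 31 mm thick, top face at z = 416 mm, on four square legs, each 32×32 mm in cross-section. The legs rest on z = 0, each flush with a corner of the seat. Four stretchers, 32 mm wide and 23 mm tall, connect adjacent legs with their undersides at z = 119 mm, each running between the inner faces of the legs it joins and aligned with the legs' outer faces on the other axis.

The stool is on the floor beside the chair on its −x side.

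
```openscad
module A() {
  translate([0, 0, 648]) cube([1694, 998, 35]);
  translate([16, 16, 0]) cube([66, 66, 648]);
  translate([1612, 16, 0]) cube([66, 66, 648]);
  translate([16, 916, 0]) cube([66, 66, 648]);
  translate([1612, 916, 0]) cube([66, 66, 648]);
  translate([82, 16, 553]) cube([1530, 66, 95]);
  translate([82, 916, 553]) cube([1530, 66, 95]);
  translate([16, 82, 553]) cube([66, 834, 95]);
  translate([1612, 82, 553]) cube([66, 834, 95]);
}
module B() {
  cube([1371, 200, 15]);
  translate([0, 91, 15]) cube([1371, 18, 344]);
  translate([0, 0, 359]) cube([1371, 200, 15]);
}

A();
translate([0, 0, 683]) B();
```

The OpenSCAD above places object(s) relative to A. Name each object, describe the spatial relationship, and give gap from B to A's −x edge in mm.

The I-beam's min-x is at 0; the table's min-x is 0; gap = 0 mm.

A is a table. B is an I-beam. The I-beam is on top of the table. The gap from the I-beam to the table's −x edge is 0 mm.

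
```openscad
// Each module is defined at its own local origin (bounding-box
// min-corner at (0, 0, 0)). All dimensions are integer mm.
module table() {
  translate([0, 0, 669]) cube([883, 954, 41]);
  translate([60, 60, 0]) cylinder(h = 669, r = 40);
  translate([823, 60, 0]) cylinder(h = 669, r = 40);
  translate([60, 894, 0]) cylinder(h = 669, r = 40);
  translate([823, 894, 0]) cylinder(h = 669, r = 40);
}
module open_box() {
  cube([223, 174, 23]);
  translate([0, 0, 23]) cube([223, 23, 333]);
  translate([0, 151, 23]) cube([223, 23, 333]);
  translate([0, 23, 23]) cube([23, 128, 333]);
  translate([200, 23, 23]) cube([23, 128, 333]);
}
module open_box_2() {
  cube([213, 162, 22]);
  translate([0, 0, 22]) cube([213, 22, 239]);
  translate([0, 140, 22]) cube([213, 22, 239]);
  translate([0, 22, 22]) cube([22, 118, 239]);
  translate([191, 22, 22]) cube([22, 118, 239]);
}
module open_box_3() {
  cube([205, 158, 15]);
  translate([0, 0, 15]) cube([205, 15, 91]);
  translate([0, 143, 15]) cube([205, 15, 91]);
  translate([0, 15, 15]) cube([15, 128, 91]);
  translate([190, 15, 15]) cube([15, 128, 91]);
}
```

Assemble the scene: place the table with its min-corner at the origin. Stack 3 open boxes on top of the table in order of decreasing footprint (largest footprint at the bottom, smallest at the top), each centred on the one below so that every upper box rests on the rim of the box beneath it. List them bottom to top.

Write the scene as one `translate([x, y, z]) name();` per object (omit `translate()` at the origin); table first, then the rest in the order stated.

table();
translate([330, 390, 710]) open_box();
translate([335, 396, 1066]) open_box_2();
translate([339, 398, 1327]) open_box_3();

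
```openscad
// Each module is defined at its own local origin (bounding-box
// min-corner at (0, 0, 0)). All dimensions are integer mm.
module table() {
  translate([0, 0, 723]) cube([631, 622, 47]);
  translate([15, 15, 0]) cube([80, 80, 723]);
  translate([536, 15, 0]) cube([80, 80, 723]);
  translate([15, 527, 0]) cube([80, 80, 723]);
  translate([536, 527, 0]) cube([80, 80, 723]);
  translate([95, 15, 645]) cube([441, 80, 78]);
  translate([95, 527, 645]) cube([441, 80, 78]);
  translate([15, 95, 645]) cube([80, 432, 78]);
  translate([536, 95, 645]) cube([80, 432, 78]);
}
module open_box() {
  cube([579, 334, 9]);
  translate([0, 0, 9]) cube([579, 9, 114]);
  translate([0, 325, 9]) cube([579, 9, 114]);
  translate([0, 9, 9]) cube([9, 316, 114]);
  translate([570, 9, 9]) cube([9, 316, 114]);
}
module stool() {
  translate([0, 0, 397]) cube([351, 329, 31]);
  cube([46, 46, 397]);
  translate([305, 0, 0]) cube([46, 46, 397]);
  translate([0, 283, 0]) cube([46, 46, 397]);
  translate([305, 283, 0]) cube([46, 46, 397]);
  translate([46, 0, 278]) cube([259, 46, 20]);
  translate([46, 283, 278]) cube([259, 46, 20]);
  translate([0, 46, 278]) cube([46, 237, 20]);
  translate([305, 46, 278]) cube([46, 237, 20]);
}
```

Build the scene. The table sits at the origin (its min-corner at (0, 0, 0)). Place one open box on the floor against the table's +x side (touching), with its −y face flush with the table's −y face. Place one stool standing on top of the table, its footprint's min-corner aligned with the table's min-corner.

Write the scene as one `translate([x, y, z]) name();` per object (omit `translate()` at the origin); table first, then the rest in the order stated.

table();
translate([631, 0, 0]) open_box();
translate([0, 0, 770]) stool();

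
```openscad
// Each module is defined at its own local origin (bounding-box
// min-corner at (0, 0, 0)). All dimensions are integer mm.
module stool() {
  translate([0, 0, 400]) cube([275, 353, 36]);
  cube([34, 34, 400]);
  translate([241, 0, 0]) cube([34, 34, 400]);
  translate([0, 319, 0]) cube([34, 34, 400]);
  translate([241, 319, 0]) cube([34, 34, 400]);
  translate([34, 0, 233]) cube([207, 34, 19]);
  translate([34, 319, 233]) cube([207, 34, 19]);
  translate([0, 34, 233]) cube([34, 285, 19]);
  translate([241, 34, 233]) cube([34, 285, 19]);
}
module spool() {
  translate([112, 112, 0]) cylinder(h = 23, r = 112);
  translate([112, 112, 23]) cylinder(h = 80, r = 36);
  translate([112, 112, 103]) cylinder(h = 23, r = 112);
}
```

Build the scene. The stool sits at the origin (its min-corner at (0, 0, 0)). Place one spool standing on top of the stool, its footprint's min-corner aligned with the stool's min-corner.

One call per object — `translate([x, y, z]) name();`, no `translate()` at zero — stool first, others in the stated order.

stool();
translate([0, 0, 436]) spool();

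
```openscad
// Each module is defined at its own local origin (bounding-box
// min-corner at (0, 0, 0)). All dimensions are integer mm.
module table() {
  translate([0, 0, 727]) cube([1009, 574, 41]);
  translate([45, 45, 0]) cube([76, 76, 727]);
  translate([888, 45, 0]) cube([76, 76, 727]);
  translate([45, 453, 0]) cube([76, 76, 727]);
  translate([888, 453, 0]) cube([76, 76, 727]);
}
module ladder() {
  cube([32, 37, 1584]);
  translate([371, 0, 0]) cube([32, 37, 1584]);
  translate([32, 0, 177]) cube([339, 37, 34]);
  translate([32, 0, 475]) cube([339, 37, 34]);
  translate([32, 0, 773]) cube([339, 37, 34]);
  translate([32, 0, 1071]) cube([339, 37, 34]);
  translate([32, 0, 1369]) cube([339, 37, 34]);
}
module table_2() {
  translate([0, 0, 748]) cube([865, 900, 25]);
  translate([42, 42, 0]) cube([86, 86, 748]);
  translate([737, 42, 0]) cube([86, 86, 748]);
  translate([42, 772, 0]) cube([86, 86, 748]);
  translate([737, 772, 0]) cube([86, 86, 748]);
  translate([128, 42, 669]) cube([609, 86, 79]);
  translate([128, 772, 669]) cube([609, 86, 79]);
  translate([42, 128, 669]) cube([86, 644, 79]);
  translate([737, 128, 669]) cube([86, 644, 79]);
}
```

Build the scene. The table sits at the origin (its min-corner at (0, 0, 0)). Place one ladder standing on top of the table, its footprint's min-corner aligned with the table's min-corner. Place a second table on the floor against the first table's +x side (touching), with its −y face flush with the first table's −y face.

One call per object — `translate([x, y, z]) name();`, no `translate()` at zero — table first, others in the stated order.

table();
translate([0, 0, 768]) ladder();
translate([1009, 0, 0]) table_2();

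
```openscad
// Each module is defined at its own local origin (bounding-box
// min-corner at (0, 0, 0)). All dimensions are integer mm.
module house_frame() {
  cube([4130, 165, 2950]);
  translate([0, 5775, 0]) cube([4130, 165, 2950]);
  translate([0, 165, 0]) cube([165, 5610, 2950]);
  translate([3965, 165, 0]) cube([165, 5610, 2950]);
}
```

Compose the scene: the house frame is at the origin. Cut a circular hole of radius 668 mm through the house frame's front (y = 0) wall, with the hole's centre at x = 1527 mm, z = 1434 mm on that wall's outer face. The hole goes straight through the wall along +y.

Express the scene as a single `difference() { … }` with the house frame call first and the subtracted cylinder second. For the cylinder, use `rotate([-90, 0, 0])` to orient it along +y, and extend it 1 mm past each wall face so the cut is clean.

difference() {
  house_frame();
  translate([1527, -1, 1434]) rotate([-90, 0, 0]) cylinder(h = 167, r = 668);
}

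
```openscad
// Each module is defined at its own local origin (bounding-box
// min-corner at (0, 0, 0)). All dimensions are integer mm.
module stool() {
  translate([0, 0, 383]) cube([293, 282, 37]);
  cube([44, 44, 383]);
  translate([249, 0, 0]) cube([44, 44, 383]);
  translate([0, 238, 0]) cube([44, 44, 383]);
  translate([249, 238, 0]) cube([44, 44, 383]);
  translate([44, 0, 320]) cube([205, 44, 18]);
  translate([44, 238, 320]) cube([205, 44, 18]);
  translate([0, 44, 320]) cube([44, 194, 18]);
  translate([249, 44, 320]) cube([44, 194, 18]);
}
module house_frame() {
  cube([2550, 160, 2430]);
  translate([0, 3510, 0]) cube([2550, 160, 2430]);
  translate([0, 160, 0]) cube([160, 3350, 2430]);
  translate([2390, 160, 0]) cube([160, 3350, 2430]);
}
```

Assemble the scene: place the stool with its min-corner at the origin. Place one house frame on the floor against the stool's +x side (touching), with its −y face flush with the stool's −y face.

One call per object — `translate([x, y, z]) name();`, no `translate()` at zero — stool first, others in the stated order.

stool();
translate([293, 0, 0]) house_frame();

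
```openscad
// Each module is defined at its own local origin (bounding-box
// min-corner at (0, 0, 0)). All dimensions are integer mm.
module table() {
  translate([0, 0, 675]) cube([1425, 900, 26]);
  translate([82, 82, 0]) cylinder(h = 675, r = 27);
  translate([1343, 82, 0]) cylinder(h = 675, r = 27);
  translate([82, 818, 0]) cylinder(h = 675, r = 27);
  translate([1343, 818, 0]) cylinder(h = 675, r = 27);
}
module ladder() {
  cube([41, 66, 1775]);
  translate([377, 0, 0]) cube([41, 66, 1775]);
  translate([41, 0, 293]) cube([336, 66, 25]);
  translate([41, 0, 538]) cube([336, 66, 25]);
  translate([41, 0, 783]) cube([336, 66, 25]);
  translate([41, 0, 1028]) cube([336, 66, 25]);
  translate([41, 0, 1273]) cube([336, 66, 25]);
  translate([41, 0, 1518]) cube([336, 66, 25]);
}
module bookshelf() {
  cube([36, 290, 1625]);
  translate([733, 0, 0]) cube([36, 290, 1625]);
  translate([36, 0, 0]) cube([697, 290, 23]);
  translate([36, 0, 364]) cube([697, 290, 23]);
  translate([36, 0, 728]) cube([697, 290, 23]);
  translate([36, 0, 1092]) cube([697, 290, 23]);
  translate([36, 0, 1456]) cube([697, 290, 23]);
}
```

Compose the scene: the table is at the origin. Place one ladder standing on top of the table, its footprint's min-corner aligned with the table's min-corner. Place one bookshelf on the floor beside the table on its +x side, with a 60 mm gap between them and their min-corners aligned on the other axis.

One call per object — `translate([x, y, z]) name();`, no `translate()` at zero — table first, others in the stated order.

table();
translate([0, 0, 701]) ladder();
translate([1485, 0, 0]) bookshelf();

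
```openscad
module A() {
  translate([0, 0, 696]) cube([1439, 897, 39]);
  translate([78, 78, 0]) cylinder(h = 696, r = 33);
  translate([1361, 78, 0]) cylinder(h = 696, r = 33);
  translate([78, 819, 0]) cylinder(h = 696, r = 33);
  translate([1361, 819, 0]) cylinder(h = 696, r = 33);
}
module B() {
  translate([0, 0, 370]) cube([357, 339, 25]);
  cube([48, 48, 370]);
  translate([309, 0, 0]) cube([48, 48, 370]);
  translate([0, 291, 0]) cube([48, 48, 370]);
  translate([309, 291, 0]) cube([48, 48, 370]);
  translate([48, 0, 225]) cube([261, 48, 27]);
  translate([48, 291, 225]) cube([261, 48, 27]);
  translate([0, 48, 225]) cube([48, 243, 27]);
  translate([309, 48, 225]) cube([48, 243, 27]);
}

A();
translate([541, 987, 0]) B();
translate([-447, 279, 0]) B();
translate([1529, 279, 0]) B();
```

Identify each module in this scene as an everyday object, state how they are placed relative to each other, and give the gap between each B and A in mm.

Each stool's nearest face is 90 mm from the table's bounding box.

A is a table. B is a stool. Three stools sit around the table at the +y, −x, +x sides. The gap between each stool and the table is 90 mm.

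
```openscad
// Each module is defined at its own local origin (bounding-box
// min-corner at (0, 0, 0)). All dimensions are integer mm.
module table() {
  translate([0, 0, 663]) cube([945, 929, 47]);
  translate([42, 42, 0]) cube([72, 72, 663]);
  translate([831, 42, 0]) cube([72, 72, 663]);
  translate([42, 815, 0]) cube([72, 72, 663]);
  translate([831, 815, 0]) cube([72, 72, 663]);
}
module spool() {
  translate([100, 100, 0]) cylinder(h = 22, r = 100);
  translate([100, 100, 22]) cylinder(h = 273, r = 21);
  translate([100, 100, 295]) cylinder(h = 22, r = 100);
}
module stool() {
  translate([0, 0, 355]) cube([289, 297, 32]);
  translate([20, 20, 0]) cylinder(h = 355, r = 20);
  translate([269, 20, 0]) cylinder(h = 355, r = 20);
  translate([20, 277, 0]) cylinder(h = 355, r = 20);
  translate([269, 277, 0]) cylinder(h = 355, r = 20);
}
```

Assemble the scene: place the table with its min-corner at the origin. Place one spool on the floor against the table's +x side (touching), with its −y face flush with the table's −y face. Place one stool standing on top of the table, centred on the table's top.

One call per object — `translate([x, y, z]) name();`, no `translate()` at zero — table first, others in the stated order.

table();
translate([945, 0, 0]) spool();
translate([328, 316, 710]) stool();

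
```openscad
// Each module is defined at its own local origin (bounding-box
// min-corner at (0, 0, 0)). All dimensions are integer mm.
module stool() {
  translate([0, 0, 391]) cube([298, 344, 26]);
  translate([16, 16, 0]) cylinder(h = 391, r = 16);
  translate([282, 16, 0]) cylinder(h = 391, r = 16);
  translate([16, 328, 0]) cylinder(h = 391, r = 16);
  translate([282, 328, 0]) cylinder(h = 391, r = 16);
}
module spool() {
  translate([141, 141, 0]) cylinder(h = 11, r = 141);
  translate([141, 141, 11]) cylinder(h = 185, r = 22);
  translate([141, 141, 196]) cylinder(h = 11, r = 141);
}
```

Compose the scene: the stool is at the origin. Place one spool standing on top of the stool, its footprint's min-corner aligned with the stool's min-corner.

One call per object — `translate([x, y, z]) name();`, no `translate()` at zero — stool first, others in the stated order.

stool();
translate([0, 0, 417]) spool();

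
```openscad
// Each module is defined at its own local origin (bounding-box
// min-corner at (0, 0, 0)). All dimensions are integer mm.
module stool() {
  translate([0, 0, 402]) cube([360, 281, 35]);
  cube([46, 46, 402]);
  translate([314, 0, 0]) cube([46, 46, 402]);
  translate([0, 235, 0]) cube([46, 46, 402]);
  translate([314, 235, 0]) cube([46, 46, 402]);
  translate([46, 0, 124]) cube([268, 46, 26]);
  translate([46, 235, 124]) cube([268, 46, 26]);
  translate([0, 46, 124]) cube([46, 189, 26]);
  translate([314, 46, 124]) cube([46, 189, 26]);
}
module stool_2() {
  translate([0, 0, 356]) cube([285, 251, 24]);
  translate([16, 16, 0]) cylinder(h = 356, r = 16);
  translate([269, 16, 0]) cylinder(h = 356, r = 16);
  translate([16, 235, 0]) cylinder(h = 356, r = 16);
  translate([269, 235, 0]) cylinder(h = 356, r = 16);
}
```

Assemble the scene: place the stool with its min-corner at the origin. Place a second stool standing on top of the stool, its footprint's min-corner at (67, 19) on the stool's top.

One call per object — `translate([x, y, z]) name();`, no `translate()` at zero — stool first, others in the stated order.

stool();
translate([67, 19, 437]) stool_2();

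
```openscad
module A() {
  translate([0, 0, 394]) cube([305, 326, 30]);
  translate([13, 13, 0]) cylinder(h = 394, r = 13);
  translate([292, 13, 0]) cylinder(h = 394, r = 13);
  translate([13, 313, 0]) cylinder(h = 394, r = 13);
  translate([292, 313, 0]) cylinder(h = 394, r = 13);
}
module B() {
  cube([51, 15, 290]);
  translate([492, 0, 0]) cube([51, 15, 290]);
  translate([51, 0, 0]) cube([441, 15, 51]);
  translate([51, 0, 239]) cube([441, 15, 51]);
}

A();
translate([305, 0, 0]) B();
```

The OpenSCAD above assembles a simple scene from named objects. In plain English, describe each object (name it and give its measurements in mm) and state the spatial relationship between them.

A is a four-legged stool. The seat is 305×326 mm, 30 mm thick, top at z = 424 mm. It stands on four round legs, each 26 mm in diameter, from z = 0 to the seat underside, each leg's axis is inset half a diameter from the nearest pair of seat edges (so the leg's bounding box is flush with the corner).

B is a picture frame with a 441×188 mm rectangular opening (x by z) and a uniform 51 mm border on every side. Frame depth is 15 mm along y. It is built from two vertical stiles running the full outside height and two horizontal rails spanning the gap between the stiles.

The picture frame is against the stool's +x side, with their −y faces flush.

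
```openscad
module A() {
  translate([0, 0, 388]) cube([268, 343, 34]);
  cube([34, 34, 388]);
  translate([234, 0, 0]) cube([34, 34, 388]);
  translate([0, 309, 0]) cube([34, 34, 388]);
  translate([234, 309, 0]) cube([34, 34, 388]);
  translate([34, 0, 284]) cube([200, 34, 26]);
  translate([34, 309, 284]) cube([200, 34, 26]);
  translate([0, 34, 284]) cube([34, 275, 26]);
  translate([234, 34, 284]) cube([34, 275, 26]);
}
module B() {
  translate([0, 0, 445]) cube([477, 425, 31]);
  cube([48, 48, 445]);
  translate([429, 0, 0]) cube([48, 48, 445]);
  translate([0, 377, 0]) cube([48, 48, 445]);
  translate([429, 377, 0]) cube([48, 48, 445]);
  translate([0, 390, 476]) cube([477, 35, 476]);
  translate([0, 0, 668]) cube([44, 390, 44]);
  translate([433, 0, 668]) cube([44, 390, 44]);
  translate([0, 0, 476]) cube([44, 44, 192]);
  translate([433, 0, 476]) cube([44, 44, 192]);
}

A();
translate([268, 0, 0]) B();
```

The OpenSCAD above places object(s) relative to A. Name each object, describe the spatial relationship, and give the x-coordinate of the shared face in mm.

The stool's +x face and the chair's −x face are both at x = 268 mm.

A is a stool. B is a chair. The chair is against the stool's +x side, with their −y faces flush. The x-coordinate of the shared face is 268 mm.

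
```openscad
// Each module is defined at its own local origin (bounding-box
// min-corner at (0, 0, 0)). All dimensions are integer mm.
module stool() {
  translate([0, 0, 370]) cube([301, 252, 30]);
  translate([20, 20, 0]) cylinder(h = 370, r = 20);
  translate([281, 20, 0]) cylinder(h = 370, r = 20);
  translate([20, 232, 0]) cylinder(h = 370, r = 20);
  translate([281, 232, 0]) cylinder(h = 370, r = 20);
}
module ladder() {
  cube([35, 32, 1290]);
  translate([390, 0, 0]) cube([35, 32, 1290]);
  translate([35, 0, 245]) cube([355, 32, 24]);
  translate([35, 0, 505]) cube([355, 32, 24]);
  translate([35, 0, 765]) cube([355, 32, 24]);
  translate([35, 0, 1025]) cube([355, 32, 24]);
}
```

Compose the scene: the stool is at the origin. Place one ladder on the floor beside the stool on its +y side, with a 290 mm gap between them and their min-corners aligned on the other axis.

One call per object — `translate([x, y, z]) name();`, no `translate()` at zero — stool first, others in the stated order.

stool();
translate([0, 542, 0]) ladder();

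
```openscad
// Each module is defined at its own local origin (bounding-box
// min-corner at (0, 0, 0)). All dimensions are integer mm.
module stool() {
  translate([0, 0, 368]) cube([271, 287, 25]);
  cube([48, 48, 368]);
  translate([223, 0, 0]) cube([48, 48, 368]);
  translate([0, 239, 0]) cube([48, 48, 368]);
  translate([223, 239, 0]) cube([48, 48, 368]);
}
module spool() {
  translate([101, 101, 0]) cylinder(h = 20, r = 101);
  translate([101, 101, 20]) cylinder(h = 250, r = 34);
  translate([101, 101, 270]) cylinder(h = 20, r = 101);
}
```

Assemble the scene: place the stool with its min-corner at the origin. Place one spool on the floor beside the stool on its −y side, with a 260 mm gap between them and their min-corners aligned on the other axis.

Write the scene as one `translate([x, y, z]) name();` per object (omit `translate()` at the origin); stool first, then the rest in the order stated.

stool();
translate([0, -462, 0]) spool();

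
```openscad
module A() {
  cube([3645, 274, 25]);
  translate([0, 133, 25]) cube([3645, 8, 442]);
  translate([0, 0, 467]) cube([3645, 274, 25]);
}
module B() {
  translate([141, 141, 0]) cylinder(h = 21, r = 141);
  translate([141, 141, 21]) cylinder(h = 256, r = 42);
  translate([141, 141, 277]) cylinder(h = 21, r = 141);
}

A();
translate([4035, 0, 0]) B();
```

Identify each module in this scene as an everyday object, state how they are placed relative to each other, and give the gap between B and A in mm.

The spool's nearest face is 390 mm from the I-beam's +x face.

A is an I-beam. B is a spool. The spool is on the floor beside the I-beam on its +x side. The gap between the spool and the I-beam is 390 mm.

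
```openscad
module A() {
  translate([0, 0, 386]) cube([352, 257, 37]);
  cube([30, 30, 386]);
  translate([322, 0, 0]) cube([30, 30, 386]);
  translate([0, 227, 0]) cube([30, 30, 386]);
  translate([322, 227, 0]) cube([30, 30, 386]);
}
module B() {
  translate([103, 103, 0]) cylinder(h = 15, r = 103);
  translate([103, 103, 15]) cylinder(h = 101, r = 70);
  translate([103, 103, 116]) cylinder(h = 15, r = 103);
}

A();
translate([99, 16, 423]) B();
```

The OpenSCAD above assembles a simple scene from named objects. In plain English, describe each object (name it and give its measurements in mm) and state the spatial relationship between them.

A is a simple wooden stool: a rectangular seat 352 mm (x) by 257 mm (y), 37 mm thick, top face at z = 423 mm, on four square legs, each 30×30 mm in cross-section. The legs rest on z = 0, each flush with a corner of the seat.

B is a spool: two coaxial disc flanges of radius 103 mm and thickness 15 mm, joined by a core cylinder of radius 70 mm and height 101 mm. The lower flange rests on z = 0 and the three cylinders share a vertical axis.

The spool is on top of the stool.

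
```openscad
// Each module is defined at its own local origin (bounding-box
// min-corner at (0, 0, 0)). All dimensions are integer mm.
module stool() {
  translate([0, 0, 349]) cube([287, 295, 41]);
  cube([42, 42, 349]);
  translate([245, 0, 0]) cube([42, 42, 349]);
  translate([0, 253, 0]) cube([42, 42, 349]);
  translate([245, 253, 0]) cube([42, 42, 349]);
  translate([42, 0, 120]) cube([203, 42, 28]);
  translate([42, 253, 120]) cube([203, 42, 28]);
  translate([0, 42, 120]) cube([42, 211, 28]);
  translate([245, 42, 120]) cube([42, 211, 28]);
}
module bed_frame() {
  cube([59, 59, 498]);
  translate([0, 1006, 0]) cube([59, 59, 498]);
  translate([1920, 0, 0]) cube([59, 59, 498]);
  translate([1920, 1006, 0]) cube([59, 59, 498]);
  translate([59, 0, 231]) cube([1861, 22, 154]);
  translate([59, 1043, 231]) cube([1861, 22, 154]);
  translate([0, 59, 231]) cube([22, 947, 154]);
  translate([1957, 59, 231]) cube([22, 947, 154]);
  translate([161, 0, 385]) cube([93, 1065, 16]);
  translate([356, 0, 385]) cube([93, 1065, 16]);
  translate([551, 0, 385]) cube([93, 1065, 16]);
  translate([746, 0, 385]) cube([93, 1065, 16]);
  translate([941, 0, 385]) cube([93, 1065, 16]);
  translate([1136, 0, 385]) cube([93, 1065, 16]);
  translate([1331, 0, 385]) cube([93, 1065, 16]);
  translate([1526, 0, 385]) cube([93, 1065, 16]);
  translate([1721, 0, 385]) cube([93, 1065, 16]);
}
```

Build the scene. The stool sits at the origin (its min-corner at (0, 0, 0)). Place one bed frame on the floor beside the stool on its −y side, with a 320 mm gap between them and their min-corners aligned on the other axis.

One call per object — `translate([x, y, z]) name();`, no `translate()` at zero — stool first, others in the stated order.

stool();
translate([0, -1385, 0]) bed_frame();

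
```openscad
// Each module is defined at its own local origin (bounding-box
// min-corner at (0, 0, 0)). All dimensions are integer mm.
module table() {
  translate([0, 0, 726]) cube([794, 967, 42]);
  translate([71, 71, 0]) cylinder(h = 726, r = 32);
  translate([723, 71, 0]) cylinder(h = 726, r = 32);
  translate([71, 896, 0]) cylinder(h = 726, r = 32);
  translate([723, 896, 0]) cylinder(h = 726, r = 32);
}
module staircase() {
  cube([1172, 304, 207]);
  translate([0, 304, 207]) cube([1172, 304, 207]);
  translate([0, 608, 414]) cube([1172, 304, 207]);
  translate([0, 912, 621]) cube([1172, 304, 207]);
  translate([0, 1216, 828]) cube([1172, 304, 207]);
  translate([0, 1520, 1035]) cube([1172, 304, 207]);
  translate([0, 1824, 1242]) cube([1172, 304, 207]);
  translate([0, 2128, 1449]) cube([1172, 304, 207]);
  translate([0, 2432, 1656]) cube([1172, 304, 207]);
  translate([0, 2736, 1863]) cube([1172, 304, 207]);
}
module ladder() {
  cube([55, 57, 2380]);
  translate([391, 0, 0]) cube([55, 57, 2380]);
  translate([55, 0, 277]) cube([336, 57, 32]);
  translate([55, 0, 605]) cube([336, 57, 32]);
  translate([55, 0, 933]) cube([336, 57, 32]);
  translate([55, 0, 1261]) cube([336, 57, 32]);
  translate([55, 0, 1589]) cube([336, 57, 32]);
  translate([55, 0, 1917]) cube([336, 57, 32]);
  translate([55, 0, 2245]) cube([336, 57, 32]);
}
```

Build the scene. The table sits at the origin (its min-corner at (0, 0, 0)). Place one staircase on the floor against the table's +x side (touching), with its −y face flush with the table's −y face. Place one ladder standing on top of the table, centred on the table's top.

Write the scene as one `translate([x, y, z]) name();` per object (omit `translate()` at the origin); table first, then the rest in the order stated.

table();
translate([794, 0, 0]) staircase();
translate([174, 455, 768]) ladder();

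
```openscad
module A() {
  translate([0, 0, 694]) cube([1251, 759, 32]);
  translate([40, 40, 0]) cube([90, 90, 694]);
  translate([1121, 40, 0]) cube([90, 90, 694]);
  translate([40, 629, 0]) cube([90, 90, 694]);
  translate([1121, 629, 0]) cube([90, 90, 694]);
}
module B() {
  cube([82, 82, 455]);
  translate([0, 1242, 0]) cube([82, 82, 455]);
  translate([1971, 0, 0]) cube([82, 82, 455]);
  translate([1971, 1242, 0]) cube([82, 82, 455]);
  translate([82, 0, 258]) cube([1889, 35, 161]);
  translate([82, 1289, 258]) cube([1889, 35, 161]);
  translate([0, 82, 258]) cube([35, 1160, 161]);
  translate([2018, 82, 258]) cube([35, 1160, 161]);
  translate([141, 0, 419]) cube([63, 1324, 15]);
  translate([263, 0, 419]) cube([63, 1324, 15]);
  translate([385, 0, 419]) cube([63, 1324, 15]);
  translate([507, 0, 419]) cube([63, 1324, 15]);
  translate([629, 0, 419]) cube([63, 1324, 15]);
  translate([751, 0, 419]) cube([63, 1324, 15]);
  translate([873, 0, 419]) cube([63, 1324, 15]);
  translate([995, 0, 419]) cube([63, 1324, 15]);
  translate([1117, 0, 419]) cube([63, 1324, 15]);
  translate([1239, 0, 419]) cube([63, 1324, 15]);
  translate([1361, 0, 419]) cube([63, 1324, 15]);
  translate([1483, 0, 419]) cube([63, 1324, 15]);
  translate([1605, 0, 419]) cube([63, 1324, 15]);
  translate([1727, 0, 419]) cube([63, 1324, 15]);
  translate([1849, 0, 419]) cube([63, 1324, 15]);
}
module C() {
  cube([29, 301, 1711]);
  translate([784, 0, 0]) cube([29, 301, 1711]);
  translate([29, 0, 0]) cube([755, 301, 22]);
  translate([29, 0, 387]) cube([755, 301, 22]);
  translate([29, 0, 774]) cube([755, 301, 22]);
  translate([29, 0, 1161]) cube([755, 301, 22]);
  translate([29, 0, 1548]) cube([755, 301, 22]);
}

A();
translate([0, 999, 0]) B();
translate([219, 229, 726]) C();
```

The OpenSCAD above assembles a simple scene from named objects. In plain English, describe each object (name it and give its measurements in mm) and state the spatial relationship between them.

A is a table: top 1251 mm (x) × 759 mm (y), 32 mm thick, upper face at z = 726 mm, on four 90×90 mm square legs, each inset 40 mm from the nearest pair of top edges, running from z = 0 to the bottom of the top.

B is a bed frame 2053 mm long (x) by 1324 mm wide (y). Four 82×82 mm corner posts, 455 mm tall, at the corners of the footprint. Four rails of 35 mm thickness and 161 mm height run between adjacent posts with their undersides at z = 258 mm, their outer faces flush with the outside of the frame (the two x-running rails run between the posts' inner faces; the two y-running rails run between the posts' inner faces). 15 slats, each 63 mm wide (x) and 15 mm thick, lie across the top of the two x-running rails, running the full 1324 mm width of the frame in y; the slats are evenly spaced along x between the inner faces of the end posts with equal gaps (rounded down to the nearest mm) at the −x end and between each pair — any rounding remainder accumulates at the +x end.

C is a bookshelf 813 mm wide overall, 301 mm deep and 1711 mm tall. The two sides are 29 mm thick vertical panels. 5 horizontal shelves of 22 mm thickness span between the inner faces of the sides; the lowest shelf sits on the floor and shelves are stacked with a clear vertical gap of 365 mm between each pair.

The bed frame is on the floor beside the table on its +y side. The bookshelf is on top of the table, centred.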